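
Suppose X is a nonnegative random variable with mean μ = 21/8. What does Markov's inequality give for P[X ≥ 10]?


μ = E[X] = 21/8, a = 10.
Markov: P[X ≥ 10] ≤ μ/a = (21/8)/10 = 21/80.
Numerically: ≈ 0.2625.
(Since a = 10 > μ = 2.6250, the bound 21/80 is < 1 and informative.)

P[X ≥ 10] ≤ 21/80 ≈ 0.2625.


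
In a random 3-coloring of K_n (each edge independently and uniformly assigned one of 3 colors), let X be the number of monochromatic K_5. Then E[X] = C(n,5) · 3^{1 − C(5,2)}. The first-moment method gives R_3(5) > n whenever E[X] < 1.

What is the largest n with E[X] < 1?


We need C(n, 5) · 3^{1 − 10} < 1, i.e. C(n, 5) < 3^{10 − 1} = 19683.
Check values of n near the boundary:
  n = 14: C(14, 5) = 2002; 2002 < 19683? YES
  n = 15: C(15, 5) = 3003; 3003 < 19683? YES
  n = 16: C(16, 5) = 4368; 4368 < 19683? YES
  n = 17: C(17, 5) = 6188; 6188 < 19683? YES
  n = 18: C(18, 5) = 8568; 8568 < 19683? YES
  n = 19: C(19, 5) = 11628; 11628 < 19683? YES
  n = 20: C(20, 5) = 15504; 15504 < 19683? YES
  n = 21: C(21, 5) = 20349; 20349 < 19683? NO
  n = 22: C(22, 5) = 26334; 26334 < 19683? NO
The largest n with C(n, 5) < 19683 is n = 20 (where E[X] = 5168/6561 ≈ 0.7877). Hence R_3(5) > 20, i.e. R_3(5) ≥ 21.

Largest n = 20; hence R_3(5) > 20.


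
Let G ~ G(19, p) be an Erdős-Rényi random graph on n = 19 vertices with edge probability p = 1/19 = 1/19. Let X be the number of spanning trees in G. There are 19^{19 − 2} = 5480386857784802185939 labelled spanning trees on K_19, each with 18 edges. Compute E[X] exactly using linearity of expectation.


K_19 has 19^{19 − 2} = 5480386857784802185939 labelled spanning trees.
For each such spanning tree H, let X_H = 1 if all 18 edges of H are present in G. Then P[X_H = 1] = p^{18} = (1/19)^{18} = 1/104127350297911241532841.
Summing the indicators: E[X] = Σ_H E[X_H] = 5480386857784802185939 · p^{18} = 5480386857784802185939 · 1/104127350297911241532841 = 1/19.
Numerically: E[X] ≈ 0.0526.

E[X] = 5480386857784802185939 · (1/19)^{18} = 1/19 ≈ 0.0526.


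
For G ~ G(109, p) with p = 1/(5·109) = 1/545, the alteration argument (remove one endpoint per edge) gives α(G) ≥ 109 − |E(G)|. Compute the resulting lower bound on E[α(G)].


E[|E(G)|] = C(109, 2)·p = 5886 · (1/545) = 54/5.
E[α(G)] ≥ n − E[|E(G)|] = 109 − 54/5 = 491/5.
Numerically: ≈ 98.2000.
(This is only a lower bound; the true E[α(G)] may be larger.)

E[α(G)] ≥ 491/5 ≈ 98.2000.


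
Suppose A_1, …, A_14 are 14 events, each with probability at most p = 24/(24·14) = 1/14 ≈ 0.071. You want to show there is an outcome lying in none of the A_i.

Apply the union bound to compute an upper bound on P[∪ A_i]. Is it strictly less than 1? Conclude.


Union bound: P[∪_{i=1}^{14} A_i] ≤ Σ_i P[A_i] ≤ 14·p = 14·(1/14) = 1.
Numerically: 1 ≈ 1.000.
Is 1 < 1? NO.
Since the bound 1 is ≥ 1, the union bound is uninformative here; it does NOT by itself certify existence.

14·p = 1 ≈ 1.000; existence NOT certified by the union bound.


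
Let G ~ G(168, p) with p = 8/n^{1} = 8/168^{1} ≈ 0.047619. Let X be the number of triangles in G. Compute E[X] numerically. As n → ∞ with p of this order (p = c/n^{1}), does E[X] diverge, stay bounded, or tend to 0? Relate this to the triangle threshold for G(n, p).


Number of potential triangles: C(168, 3) = 776216.
Each occurs with probability p³ ≈ (0.047619)³ ≈ 1.07979700e-04.
By linearity: E[X] = C(168, 3)·p³ ≈ 776216 · 1.07979700e-04 ≈ 83.815571.
Here α = 1, so p = 8/n is exactly at the triangle threshold p ~ 1/n. Asymptotically E[X] → c³/6 = 8³/6 = 256/3 ≈ 85.333333, a bounded constant. In this regime the triangle count is asymptotically Poisson(c³/6).

E[X] ≈ 83.815571; in regime p = Θ(1/n^{1}) E[X] stays bounded (at the triangle threshold p ~ 1/n).


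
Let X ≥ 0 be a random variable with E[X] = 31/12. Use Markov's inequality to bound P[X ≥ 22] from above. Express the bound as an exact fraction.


μ = E[X] = 31/12, a = 22.
Markov: P[X ≥ 22] ≤ μ/a = (31/12)/22 = 31/264.
Numerically: ≈ 0.1174.
(Since a = 22 > μ = 2.5833, the bound 31/264 is < 1 and informative.)

P[X ≥ 22] ≤ 31/264 ≈ 0.1174.


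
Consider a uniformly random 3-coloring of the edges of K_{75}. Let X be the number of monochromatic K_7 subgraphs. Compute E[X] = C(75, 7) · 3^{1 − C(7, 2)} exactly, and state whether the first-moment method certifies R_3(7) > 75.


E[X] = C(75, 7) · 3^{1 − 21} = 1984829850 · 3^{−20} = 1984829850/3486784401.
As a reduced fraction: E[X] = 220536650/387420489 ≈ 0.569.
Is E[X] < 1? YES.
Since E[X] < 1, there exists a 3-coloring of K_{75} with no monochromatic K_7; hence R_3(7) > 75.

E[X] = 220536650/387420489 ≈ 0.569; E[X] < 1, so R_3(7) > 75.


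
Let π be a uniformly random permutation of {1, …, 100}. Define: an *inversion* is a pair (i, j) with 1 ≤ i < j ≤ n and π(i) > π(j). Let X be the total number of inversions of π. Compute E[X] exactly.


Write X = Σ X_I over the C(100, 2) = 4950 pairs i < j, with X_I the indicator of one inversion.
There are 4950 indicators.
For each fixed pair i < j, the values π(i) and π(j) are two distinct elements of {1, …, 100} in uniformly random order; by symmetry P[π(i) > π(j)] = 1/2.
By linearity: E[X] = 4950 · (1/2) = C(100, 2) · (1/2) = 4950/2 = 2475 ≈ 2475.000.

E[X] = 2475 = 2475.000.


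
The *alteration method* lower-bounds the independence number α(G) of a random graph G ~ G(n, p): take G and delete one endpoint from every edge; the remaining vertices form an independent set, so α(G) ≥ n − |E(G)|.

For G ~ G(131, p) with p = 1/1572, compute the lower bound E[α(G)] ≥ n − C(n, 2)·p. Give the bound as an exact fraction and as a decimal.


E[|E(G)|] = C(131, 2)·p = 8515 · (1/1572) = 65/12.
E[α(G)] ≥ n − E[|E(G)|] = 131 − 65/12 = 1507/12.
Numerically: ≈ 125.5833.
(This is only a lower bound; the true E[α(G)] may be larger.)

E[α(G)] ≥ 1507/12 ≈ 125.5833.


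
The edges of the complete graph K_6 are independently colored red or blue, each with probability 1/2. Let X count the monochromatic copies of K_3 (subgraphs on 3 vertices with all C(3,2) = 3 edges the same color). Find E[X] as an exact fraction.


Let X = Σ_S X_S over the C(6, 3) = 20 subsets S of size 3, where X_S = 1 if the K_3 on S is monochromatic.
For a fixed S, the K_3 on S has C(3, 2) = 3 edges. P[all 3 edges red] = (1/2)^3, and likewise for blue, so P[monochromatic] = 2·(1/2)^3 = 2^{1 − 3} = 1/4.
Summing: E[X] = C(6, 3) · 2^{1 − 3} = 20 · 1/4 = 5.
Numerically: E[X] ≈ 5.000000.

E[X] = C(6,3)·2^(1−C(3,2)) = 5 ≈ 5.000000.


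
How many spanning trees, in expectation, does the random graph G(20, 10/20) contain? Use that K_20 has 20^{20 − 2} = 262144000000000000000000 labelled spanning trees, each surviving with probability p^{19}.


K_20 has 20^{20 − 2} = 262144000000000000000000 labelled spanning trees.
For each such spanning tree H, let X_H = 1 if all 19 edges of H are present in G. Then P[X_H = 1] = p^{19} = (1/2)^{19} = 1/524288.
By linearity of expectation: E[X] = Σ_H E[X_H] = 262144000000000000000000 · p^{19} = 262144000000000000000000 · 1/524288 = 500000000000000000.
Numerically: E[X] ≈ 5e+17.

E[X] = 262144000000000000000000 · (1/2)^{19} = 500000000000000000 ≈ 5e+17.


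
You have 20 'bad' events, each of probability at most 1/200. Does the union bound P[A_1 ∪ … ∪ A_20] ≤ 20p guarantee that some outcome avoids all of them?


Union bound: P[∪_{i=1}^{20} A_i] ≤ Σ_i P[A_i] ≤ 20·p = 20·(1/200) = 1/10.
Numerically: 1/10 ≈ 0.100000.
Is 1/10 < 1? YES.
Since P[∪ A_i] ≤ 1/10 < 1, the complement has P[∩ A_i^c] ≥ 1 − 1/10 = 9/10 > 0, so some outcome avoids every A_i.

20·p = 1/10 ≈ 0.100000; existence CERTIFIED by the union bound.


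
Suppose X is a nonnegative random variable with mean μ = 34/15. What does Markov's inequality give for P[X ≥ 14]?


μ = E[X] = 34/15, a = 14.
Markov: P[X ≥ 14] ≤ μ/a = (34/15)/14 = 17/105.
Numerically: ≈ 0.161905.
(Since a = 14 > μ = 2.266667, the bound 17/105 is < 1 and informative.)

P[X ≥ 14] ≤ 17/105 ≈ 0.161905.


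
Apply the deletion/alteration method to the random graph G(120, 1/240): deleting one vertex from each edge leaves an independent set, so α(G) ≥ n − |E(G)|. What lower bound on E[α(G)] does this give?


E[|E(G)|] = C(120, 2)·p = 7140 · (1/240) = 119/4.
E[α(G)] ≥ n − E[|E(G)|] = 120 − 119/4 = 361/4.
Numerically: ≈ 90.250000.
(This is only a lower bound; the true E[α(G)] may be larger.)

E[α(G)] ≥ 361/4 ≈ 90.250000.


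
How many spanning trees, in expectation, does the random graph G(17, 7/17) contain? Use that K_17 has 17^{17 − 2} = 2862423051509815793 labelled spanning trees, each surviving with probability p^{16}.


K_17 has 17^{17 − 2} = 2862423051509815793 labelled spanning trees.
For each such spanning tree H, let X_H = 1 if all 16 edges of H are present in G. Then P[X_H = 1] = p^{16} = (7/17)^{16} = 33232930569601/48661191875666868481.
Summing the indicators: E[X] = Σ_H E[X_H] = 2862423051509815793 · p^{16} = 2862423051509815793 · 33232930569601/48661191875666868481 = 33232930569601/17.
Numerically: E[X] ≈ 1.95488e+12.

E[X] = 2862423051509815793 · (7/17)^{16} = 33232930569601/17 ≈ 1.95488e+12.


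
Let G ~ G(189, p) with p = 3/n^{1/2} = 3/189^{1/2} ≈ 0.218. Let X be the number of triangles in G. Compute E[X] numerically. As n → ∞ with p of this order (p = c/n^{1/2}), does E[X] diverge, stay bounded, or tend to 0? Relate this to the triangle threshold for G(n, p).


Number of potential triangles: C(189, 3) = 1107414.
Each occurs with probability p³ ≈ (0.218)³ ≈ 1.03913e-02.
By linearity: E[X] = C(189, 3)·p³ ≈ 1107414 · 1.03913e-02 ≈ 11507.502.
Since α = 1/2 < 1, p = c/n^{1/2} ≫ 1/n is above the triangle threshold p ~ 1/n. Asymptotically E[X] ~ (c³/6)·n^{3(1−α)} = (3³/6)·n^{1.5} → ∞; triangles are abundant w.h.p.

E[X] ≈ 11507.502; in regime p = Θ(1/n^{1/2}) E[X] diverges (above the triangle threshold p ~ 1/n).


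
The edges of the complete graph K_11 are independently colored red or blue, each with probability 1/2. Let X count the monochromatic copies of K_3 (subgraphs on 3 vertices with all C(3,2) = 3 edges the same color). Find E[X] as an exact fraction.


Let X = Σ_S X_S over the C(11, 3) = 165 subsets S of size 3, where X_S = 1 if the K_3 on S is monochromatic.
For a fixed S, the K_3 on S has C(3, 2) = 3 edges. P[all 3 edges red] = (1/2)^3, and likewise for blue, so P[monochromatic] = 2·(1/2)^3 = 2^{1 − 3} = 1/4.
By linearity of expectation: E[X] = C(11, 3) · 2^{1 − 3} = 165 · 1/4 = 165/4.
Numerically: E[X] ≈ 41.250.

E[X] = C(11,3)·2^(1−C(3,2)) = 165/4 ≈ 41.250.


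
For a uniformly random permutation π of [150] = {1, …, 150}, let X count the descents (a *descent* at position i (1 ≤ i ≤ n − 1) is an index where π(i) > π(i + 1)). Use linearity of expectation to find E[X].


Write X = Σ X_I over i = 1, …, 149, with X_I the indicator of one descent.
There are 149 indicators.
For each fixed i, the pair (π(i), π(i+1)) is a uniformly random ordered pair of distinct values from {1, …, 150}; by symmetry P[π(i) > π(i+1)] = 1/2.
By linearity: E[X] = 149 · (1/2) = (150 − 1) · (1/2) = 149/2 ≈ 74.500000.

E[X] = 149/2 = 74.500000.


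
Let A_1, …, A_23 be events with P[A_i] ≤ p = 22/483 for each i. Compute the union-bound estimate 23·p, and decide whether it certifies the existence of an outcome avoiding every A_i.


Union bound: P[∪_{i=1}^{23} A_i] ≤ Σ_i P[A_i] ≤ 23·p = 23·(22/483) = 22/21.
Numerically: 22/21 ≈ 1.047619.
Is 22/21 < 1? NO.
Since the bound 22/21 is ≥ 1, the union bound is uninformative here; it does NOT by itself certify existence.

23·p = 22/21 ≈ 1.047619; existence NOT certified by the union bound.


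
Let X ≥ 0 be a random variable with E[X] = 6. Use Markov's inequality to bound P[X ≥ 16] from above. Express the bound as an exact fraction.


μ = E[X] = 6, a = 16.
Markov: P[X ≥ 16] ≤ μ/a = (6)/16 = 3/8.
Numerically: ≈ 0.37500.
(Since a = 16 > μ = 6.00000, the bound 3/8 is < 1 and informative.)

P[X ≥ 16] ≤ 3/8 ≈ 0.37500.


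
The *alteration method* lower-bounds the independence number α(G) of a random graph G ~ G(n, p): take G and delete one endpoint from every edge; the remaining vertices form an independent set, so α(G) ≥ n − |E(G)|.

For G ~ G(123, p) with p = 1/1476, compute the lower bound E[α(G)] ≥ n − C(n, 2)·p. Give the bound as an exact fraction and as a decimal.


E[|E(G)|] = C(123, 2)·p = 7503 · (1/1476) = 61/12.
E[α(G)] ≥ n − E[|E(G)|] = 123 − 61/12 = 1415/12.
Numerically: ≈ 117.916667.
(This is only a lower bound; the true E[α(G)] may be larger.)

E[α(G)] ≥ 1415/12 ≈ 117.916667.


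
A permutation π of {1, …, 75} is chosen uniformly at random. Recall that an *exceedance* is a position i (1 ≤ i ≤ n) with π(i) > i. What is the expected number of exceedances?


Write X = Σ_{i=1}^{75} X_i, where X_i = 1_{π(i) > i}.
For each fixed i, π(i) is uniform over {1, …, 75} (marginal of a uniform permutation), so P[π(i) > i] = (n − i)/n. Summing: Σ_{i=1}^{75} (n − i)/n = (0 + 1 + … + 74)/75 = 75(75 − 1)/(2·75) = (75 − 1)/2.
Hence E[X] = Σ_{i=1}^{75} (75 − i)/75 = 37 ≈ 37.00000.

E[X] = 37 = 37.00000.


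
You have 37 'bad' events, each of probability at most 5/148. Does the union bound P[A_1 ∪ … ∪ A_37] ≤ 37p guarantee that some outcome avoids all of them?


Union bound: P[∪_{i=1}^{37} A_i] ≤ Σ_i P[A_i] ≤ 37·p = 37·(5/148) = 5/4.
Numerically: 5/4 ≈ 1.250000.
Is 5/4 < 1? NO.
Since the bound 5/4 is ≥ 1, the union bound is uninformative here; it does NOT by itself certify existence.

37·p = 5/4 ≈ 1.250000; existence NOT certified by the union bound.


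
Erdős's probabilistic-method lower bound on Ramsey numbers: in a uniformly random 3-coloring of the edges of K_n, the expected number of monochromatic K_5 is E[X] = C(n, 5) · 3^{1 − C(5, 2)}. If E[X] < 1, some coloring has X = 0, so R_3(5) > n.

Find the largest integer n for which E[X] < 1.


We need C(n, 5) · 3^{1 − 10} < 1, i.e. C(n, 5) < 3^{10 − 1} = 19683.
Check values of n near the boundary:
  n = 16: C(16, 5) = 4368; 4368 < 19683? YES
  n = 17: C(17, 5) = 6188; 6188 < 19683? YES
  n = 18: C(18, 5) = 8568; 8568 < 19683? YES
  n = 19: C(19, 5) = 11628; 11628 < 19683? YES
  n = 20: C(20, 5) = 15504; 15504 < 19683? YES
  n = 21: C(21, 5) = 20349; 20349 < 19683? NO
  n = 22: C(22, 5) = 26334; 26334 < 19683? NO
  n = 23: C(23, 5) = 33649; 33649 < 19683? NO
The largest n with C(n, 5) < 19683 is n = 20 (where E[X] = 5168/6561 ≈ 0.7876848). Hence R_3(5) > 20, i.e. R_3(5) ≥ 21.

Largest n = 20; hence R_3(5) > 20.


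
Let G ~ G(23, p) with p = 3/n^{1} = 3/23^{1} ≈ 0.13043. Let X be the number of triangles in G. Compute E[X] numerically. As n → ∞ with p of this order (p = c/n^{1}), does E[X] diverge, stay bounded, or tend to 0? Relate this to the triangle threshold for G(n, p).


Number of potential triangles: C(23, 3) = 1771.
Each occurs with probability p³ ≈ (0.13043)³ ≈ 2.2191173e-03.
By linearity: E[X] = C(23, 3)·p³ ≈ 1771 · 2.2191173e-03 ≈ 3.93006.
Here α = 1, so p = 3/n is exactly at the triangle threshold p ~ 1/n. Asymptotically E[X] → c³/6 = 3³/6 = 9/2 ≈ 4.50000, a bounded constant. In this regime the triangle count is asymptotically Poisson(c³/6).

E[X] ≈ 3.93006; in regime p = Θ(1/n^{1}) E[X] stays bounded (at the triangle threshold p ~ 1/n).


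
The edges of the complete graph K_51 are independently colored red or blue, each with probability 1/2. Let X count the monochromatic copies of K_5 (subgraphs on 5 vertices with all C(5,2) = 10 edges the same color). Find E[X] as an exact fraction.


Let X = Σ_S X_S over the C(51, 5) = 2349060 subsets S of size 5, where X_S = 1 if the K_5 on S is monochromatic.
For a fixed S, the K_5 on S has C(5, 2) = 10 edges. P[all 10 edges red] = (1/2)^10, and likewise for blue, so P[monochromatic] = 2·(1/2)^10 = 2^{1 − 10} = 1/512.
By linearity: E[X] = C(51, 5) · 2^{1 − 10} = 2349060 · 1/512 = 587265/128.
Numerically: E[X] ≈ 4588.008.

E[X] = C(51,5)·2^(1−C(5,2)) = 587265/128 ≈ 4588.008.


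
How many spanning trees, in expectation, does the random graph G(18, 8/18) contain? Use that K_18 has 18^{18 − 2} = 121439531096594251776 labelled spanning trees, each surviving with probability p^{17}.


K_18 has 18^{18 − 2} = 121439531096594251776 labelled spanning trees.
For each such spanning tree H, let X_H = 1 if all 17 edges of H are present in G. Then P[X_H = 1] = p^{17} = (4/9)^{17} = 17179869184/16677181699666569.
By linearity: E[X] = Σ_H E[X_H] = 121439531096594251776 · p^{17} = 121439531096594251776 · 17179869184/16677181699666569 = 1125899906842624/9.
Numerically: E[X] ≈ 1.251e+14.

E[X] = 121439531096594251776 · (4/9)^{17} = 1125899906842624/9 ≈ 1.251e+14.


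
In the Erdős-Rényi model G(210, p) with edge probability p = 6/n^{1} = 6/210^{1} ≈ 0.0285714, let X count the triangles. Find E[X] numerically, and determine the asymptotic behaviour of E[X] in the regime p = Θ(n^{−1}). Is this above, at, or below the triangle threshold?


Number of potential triangles: C(210, 3) = 1521520.
Each occurs with probability p³ ≈ (0.0285714)³ ≈ 2.33236152e-05.
By linearity: E[X] = C(210, 3)·p³ ≈ 1521520 · 2.33236152e-05 ≈ 35.487347.
Here α = 1, so p = 6/n is exactly at the triangle threshold p ~ 1/n. Asymptotically E[X] → c³/6 = 6³/6 = 36 ≈ 36.000000, a bounded constant. In this regime the triangle count is asymptotically Poisson(c³/6).

E[X] ≈ 35.487347; in regime p = Θ(1/n^{1}) E[X] stays bounded (at the triangle threshold p ~ 1/n).


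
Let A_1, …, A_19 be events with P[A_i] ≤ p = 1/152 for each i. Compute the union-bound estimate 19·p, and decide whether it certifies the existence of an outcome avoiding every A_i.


Union bound: P[∪_{i=1}^{19} A_i] ≤ Σ_i P[A_i] ≤ 19·p = 19·(1/152) = 1/8.
Numerically: 1/8 ≈ 0.1250000.
Is 1/8 < 1? YES.
Since P[∪ A_i] ≤ 1/8 < 1, the complement has P[∩ A_i^c] ≥ 1 − 1/8 = 7/8 > 0, so some outcome avoids every A_i.

19·p = 1/8 ≈ 0.1250000; existence CERTIFIED by the union bound.


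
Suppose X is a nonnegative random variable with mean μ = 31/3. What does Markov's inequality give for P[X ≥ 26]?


μ = E[X] = 31/3, a = 26.
Markov: P[X ≥ 26] ≤ μ/a = (31/3)/26 = 31/78.
Numerically: ≈ 0.39744.
(Since a = 26 > μ = 10.33333, the bound 31/78 is < 1 and informative.)

P[X ≥ 26] ≤ 31/78 ≈ 0.39744.


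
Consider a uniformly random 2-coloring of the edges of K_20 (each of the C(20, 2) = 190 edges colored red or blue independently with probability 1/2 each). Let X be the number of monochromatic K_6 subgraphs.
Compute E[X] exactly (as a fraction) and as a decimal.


Let X = Σ_S X_S over the C(20, 6) = 38760 subsets S of size 6, where X_S = 1 if the K_6 on S is monochromatic.
For a fixed S, the K_6 on S has C(6, 2) = 15 edges. P[all 15 edges red] = (1/2)^15, and likewise for blue, so P[monochromatic] = 2·(1/2)^15 = 2^{1 − 15} = 1/16384.
By linearity of expectation: E[X] = C(20, 6) · 2^{1 − 15} = 38760 · 1/16384 = 4845/2048.
Numerically: E[X] ≈ 2.36572.

E[X] = C(20,6)·2^(1−C(6,2)) = 4845/2048 ≈ 2.36572.


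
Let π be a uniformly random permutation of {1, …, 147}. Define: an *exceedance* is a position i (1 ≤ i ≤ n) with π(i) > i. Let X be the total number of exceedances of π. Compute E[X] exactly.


Write X = Σ_{i=1}^{147} X_i, where X_i = 1_{π(i) > i}.
For each fixed i, π(i) is uniform over {1, …, 147} (marginal of a uniform permutation), so P[π(i) > i] = (n − i)/n. Summing: Σ_{i=1}^{147} (n − i)/n = (0 + 1 + … + 146)/147 = 147(147 − 1)/(2·147) = (147 − 1)/2.
Hence E[X] = Σ_{i=1}^{147} (147 − i)/147 = 73 ≈ 73.000.

E[X] = 73 = 73.000.


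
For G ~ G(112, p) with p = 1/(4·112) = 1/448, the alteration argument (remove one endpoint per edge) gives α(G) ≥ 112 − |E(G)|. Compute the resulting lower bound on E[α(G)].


E[|E(G)|] = C(112, 2)·p = 6216 · (1/448) = 111/8.
E[α(G)] ≥ n − E[|E(G)|] = 112 − 111/8 = 785/8.
Numerically: ≈ 98.12500.
(This is only a lower bound; the true E[α(G)] may be larger.)

E[α(G)] ≥ 785/8 ≈ 98.12500.


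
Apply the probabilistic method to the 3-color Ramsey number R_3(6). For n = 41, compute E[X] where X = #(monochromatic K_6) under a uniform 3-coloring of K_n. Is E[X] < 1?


E[X] = C(41, 6) · 3^{1 − 15} = 4496388 · 3^{−14} = 4496388/4782969.
As a reduced fraction: E[X] = 1498796/1594323 ≈ 0.9400830.
Is E[X] < 1? YES.
Since E[X] < 1, there exists a 3-coloring of K_{41} with no monochromatic K_6; hence R_3(6) > 41.

E[X] = 1498796/1594323 ≈ 0.9400830; E[X] < 1, so R_3(6) > 41.


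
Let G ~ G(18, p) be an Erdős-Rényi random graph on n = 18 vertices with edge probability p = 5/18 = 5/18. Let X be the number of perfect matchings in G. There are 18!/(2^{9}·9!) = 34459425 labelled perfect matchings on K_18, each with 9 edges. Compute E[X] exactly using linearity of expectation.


K_18 has 18!/(2^{9}·9!) = 34459425 labelled perfect matchings.
For each such perfect matching H, let X_H = 1 if all 9 edges of H are present in G. Then P[X_H = 1] = p^{9} = (5/18)^{9} = 1953125/198359290368.
By linearity of expectation: E[X] = Σ_H E[X_H] = 34459425 · p^{9} = 34459425 · 1953125/198359290368 = 830908203125/2448880128.
Numerically: E[X] ≈ 339.301.

E[X] = 34459425 · (5/18)^{9} = 830908203125/2448880128 ≈ 339.301.


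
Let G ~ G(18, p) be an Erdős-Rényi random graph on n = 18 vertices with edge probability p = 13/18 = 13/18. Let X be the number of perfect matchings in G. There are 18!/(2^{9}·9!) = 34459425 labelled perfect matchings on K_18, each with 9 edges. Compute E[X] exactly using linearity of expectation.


K_18 has 18!/(2^{9}·9!) = 34459425 labelled perfect matchings.
For each such perfect matching H, let X_H = 1 if all 9 edges of H are present in G. Then P[X_H = 1] = p^{9} = (13/18)^{9} = 10604499373/198359290368.
By linearity: E[X] = Σ_H E[X_H] = 34459425 · p^{9} = 34459425 · 10604499373/198359290368 = 4511419145758525/2448880128.
Numerically: E[X] ≈ 1.84e+06.

E[X] = 34459425 · (13/18)^{9} = 4511419145758525/2448880128 ≈ 1.84e+06.


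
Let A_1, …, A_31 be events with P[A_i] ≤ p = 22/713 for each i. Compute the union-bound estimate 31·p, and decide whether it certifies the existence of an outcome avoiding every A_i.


Union bound: P[∪_{i=1}^{31} A_i] ≤ Σ_i P[A_i] ≤ 31·p = 31·(22/713) = 22/23.
Numerically: 22/23 ≈ 0.956522.
Is 22/23 < 1? YES.
Since P[∪ A_i] ≤ 22/23 < 1, the complement has P[∩ A_i^c] ≥ 1 − 22/23 = 1/23 > 0, so some outcome avoids every A_i.

31·p = 22/23 ≈ 0.956522; existence CERTIFIED by the union bound.


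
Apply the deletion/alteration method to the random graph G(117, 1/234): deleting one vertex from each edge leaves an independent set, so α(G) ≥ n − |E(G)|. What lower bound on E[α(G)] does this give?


E[|E(G)|] = C(117, 2)·p = 6786 · (1/234) = 29.
E[α(G)] ≥ n − E[|E(G)|] = 117 − 29 = 88.
Numerically: ≈ 88.00000.
(This is only a lower bound; the true E[α(G)] may be larger.)

E[α(G)] ≥ 88 ≈ 88.00000.


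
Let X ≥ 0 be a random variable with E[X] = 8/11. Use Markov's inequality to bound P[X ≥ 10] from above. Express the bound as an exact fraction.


μ = E[X] = 8/11, a = 10.
Markov: P[X ≥ 10] ≤ μ/a = (8/11)/10 = 4/55.
Numerically: ≈ 0.073.
(Since a = 10 > μ = 0.727, the bound 4/55 is < 1 and informative.)

P[X ≥ 10] ≤ 4/55 ≈ 0.073.


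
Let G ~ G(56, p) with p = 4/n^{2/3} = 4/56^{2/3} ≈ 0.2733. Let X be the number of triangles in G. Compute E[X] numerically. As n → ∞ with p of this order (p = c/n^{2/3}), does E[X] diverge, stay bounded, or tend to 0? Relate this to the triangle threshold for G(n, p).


Number of potential triangles: C(56, 3) = 27720.
Each occurs with probability p³ ≈ (0.2733)³ ≈ 2.040816e-02.
By linearity: E[X] = C(56, 3)·p³ ≈ 27720 · 2.040816e-02 ≈ 565.7143.
Since α = 2/3 < 1, p = c/n^{2/3} ≫ 1/n is above the triangle threshold p ~ 1/n. Asymptotically E[X] ~ (c³/6)·n^{3(1−α)} = (4³/6)·n^{1} → ∞; triangles are abundant w.h.p.

E[X] ≈ 565.7143; in regime p = Θ(1/n^{2/3}) E[X] diverges (above the triangle threshold p ~ 1/n).


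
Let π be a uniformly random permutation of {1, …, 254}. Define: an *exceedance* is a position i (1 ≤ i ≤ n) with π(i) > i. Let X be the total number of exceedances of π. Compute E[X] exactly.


Write X = Σ_{i=1}^{254} X_i, where X_i = 1_{π(i) > i}.
For each fixed i, π(i) is uniform over {1, …, 254} (marginal of a uniform permutation), so P[π(i) > i] = (n − i)/n. Summing: Σ_{i=1}^{254} (n − i)/n = (0 + 1 + … + 253)/254 = 254(254 − 1)/(2·254) = (254 − 1)/2.
Hence E[X] = Σ_{i=1}^{254} (254 − i)/254 = 253/2 ≈ 126.50000.

E[X] = 253/2 = 126.50000.


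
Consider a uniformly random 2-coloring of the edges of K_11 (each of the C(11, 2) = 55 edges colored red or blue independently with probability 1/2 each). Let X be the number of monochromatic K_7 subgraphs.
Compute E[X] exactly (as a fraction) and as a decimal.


Let X = Σ_S X_S over the C(11, 7) = 330 subsets S of size 7, where X_S = 1 if the K_7 on S is monochromatic.
For a fixed S, the K_7 on S has C(7, 2) = 21 edges. P[all 21 edges red] = (1/2)^21, and likewise for blue, so P[monochromatic] = 2·(1/2)^21 = 2^{1 − 21} = 1/1048576.
Summing: E[X] = C(11, 7) · 2^{1 − 21} = 330 · 1/1048576 = 165/524288.
Numerically: E[X] ≈ 0.000315.

E[X] = C(11,7)·2^(1−C(7,2)) = 165/524288 ≈ 0.000315.


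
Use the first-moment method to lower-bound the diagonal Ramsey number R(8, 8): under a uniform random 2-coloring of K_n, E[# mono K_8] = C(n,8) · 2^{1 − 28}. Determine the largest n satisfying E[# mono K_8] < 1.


We need C(n, 8) · 2^{1 − 28} < 1, i.e. C(n, 8) < 2^{28 − 1} = 134217728.
Check values of n near the boundary:
  n = 41: C(41, 8) = 95548245; 95548245 < 134217728? YES
  n = 42: C(42, 8) = 118030185; 118030185 < 134217728? YES
  n = 43: C(43, 8) = 145008513; 145008513 < 134217728? NO
  n = 44: C(44, 8) = 177232627; 177232627 < 134217728? NO
  n = 45: C(45, 8) = 215553195; 215553195 < 134217728? NO
The largest n with C(n, 8) < 134217728 is n = 42 (where E[X] = 118030185/134217728 ≈ 0.879). Hence R(8, 8) > 42, i.e. R(8, 8) ≥ 43.

Largest n = 42; hence R(8, 8) > 42.


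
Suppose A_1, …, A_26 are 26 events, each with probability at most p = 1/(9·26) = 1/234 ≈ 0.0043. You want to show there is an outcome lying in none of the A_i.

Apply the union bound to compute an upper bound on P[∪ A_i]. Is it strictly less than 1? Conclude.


Union bound: P[∪_{i=1}^{26} A_i] ≤ Σ_i P[A_i] ≤ 26·p = 26·(1/234) = 1/9.
Numerically: 1/9 ≈ 0.1111.
Is 1/9 < 1? YES.
Since P[∪ A_i] ≤ 1/9 < 1, the complement has P[∩ A_i^c] ≥ 1 − 1/9 = 8/9 > 0, so some outcome avoids every A_i.

26·p = 1/9 ≈ 0.1111; existence CERTIFIED by the union bound.


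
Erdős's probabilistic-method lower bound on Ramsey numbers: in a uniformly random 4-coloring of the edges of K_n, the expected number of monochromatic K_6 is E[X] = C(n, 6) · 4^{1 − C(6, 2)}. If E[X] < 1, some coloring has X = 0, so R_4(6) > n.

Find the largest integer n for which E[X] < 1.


We need C(n, 6) · 4^{1 − 15} < 1, i.e. C(n, 6) < 4^{15 − 1} = 268435456.
Check values of n near the boundary:
  n = 76: C(76, 6) = 218618940; 218618940 < 268435456? YES
  n = 77: C(77, 6) = 237093780; 237093780 < 268435456? YES
  n = 78: C(78, 6) = 256851595; 256851595 < 268435456? YES
  n = 79: C(79, 6) = 277962685; 277962685 < 268435456? NO
  n = 80: C(80, 6) = 300500200; 300500200 < 268435456? NO
  n = 81: C(81, 6) = 324540216; 324540216 < 268435456? NO
The largest n with C(n, 6) < 268435456 is n = 78 (where E[X] = 256851595/268435456 ≈ 0.9568468). Hence R_4(6) > 78, i.e. R_4(6) ≥ 79.

Largest n = 78; hence R_4(6) > 78.


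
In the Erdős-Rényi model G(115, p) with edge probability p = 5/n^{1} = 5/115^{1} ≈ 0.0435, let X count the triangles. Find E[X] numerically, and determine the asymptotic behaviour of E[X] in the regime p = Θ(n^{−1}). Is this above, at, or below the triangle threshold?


Number of potential triangles: C(115, 3) = 246905.
Each occurs with probability p³ ≈ (0.0435)³ ≈ 8.21895e-05.
By linearity: E[X] = C(115, 3)·p³ ≈ 246905 · 8.21895e-05 ≈ 20.293.
Here α = 1, so p = 5/n is exactly at the triangle threshold p ~ 1/n. Asymptotically E[X] → c³/6 = 5³/6 = 125/6 ≈ 20.833, a bounded constant. In this regime the triangle count is asymptotically Poisson(c³/6).

E[X] ≈ 20.293; in regime p = Θ(1/n^{1}) E[X] stays bounded (at the triangle threshold p ~ 1/n).


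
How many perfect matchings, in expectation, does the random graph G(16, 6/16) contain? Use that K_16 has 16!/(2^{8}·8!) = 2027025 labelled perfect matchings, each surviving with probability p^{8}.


K_16 has 16!/(2^{8}·8!) = 2027025 labelled perfect matchings.
For each such perfect matching H, let X_H = 1 if all 8 edges of H are present in G. Then P[X_H = 1] = p^{8} = (3/8)^{8} = 6561/16777216.
Summing the indicators: E[X] = Σ_H E[X_H] = 2027025 · p^{8} = 2027025 · 6561/16777216 = 13299311025/16777216.
Numerically: E[X] ≈ 792.7.

E[X] = 2027025 · (3/8)^{8} = 13299311025/16777216 ≈ 792.7.


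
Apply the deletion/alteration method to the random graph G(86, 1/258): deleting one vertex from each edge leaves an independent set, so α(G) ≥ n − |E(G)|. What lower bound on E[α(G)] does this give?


E[|E(G)|] = C(86, 2)·p = 3655 · (1/258) = 85/6.
E[α(G)] ≥ n − E[|E(G)|] = 86 − 85/6 = 431/6.
Numerically: ≈ 71.833.
(This is only a lower bound; the true E[α(G)] may be larger.)

E[α(G)] ≥ 431/6 ≈ 71.833.


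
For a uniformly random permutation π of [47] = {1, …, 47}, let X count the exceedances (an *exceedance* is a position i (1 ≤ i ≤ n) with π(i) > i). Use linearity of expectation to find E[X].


Write X = Σ_{i=1}^{47} X_i, where X_i = 1_{π(i) > i}.
For each fixed i, π(i) is uniform over {1, …, 47} (marginal of a uniform permutation), so P[π(i) > i] = (n − i)/n. Summing: Σ_{i=1}^{47} (n − i)/n = (0 + 1 + … + 46)/47 = 47(47 − 1)/(2·47) = (47 − 1)/2.
Hence E[X] = Σ_{i=1}^{47} (47 − i)/47 = 23 ≈ 23.000.

E[X] = 23 = 23.000.


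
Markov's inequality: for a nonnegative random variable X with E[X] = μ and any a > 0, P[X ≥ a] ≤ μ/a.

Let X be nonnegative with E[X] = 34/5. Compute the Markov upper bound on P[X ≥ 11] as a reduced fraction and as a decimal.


μ = E[X] = 34/5, a = 11.
Markov: P[X ≥ 11] ≤ μ/a = (34/5)/11 = 34/55.
Numerically: ≈ 0.618182.
(Since a = 11 > μ = 6.800000, the bound 34/55 is < 1 and informative.)

P[X ≥ 11] ≤ 34/55 ≈ 0.618182.


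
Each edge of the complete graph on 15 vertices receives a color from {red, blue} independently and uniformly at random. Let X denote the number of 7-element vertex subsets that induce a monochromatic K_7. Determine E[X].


Let X = Σ_S X_S over the C(15, 7) = 6435 subsets S of size 7, where X_S = 1 if the K_7 on S is monochromatic.
For a fixed S, the K_7 on S has C(7, 2) = 21 edges. P[all 21 edges red] = (1/2)^21, and likewise for blue, so P[monochromatic] = 2·(1/2)^21 = 2^{1 − 21} = 1/1048576.
Summing: E[X] = C(15, 7) · 2^{1 − 21} = 6435 · 1/1048576 = 6435/1048576.
Numerically: E[X] ≈ 0.0061.

E[X] = C(15,7)·2^(1−C(7,2)) = 6435/1048576 ≈ 0.0061.


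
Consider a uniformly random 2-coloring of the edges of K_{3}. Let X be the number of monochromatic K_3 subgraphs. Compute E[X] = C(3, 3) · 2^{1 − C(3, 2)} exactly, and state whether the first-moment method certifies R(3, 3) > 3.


E[X] = C(3, 3) · 2^{1 − 3} = 1 · 2^{−2} = 1/4.
As a reduced fraction: E[X] = 1/4 ≈ 0.2500000.
Is E[X] < 1? YES.
Since E[X] < 1, there exists a 2-coloring of K_{3} with no monochromatic K_3; hence R(3, 3) > 3.

E[X] = 1/4 ≈ 0.2500000; E[X] < 1, so R(3, 3) > 3.


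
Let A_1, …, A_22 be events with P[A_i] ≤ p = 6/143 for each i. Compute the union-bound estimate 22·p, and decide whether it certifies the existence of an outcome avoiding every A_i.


Union bound: P[∪_{i=1}^{22} A_i] ≤ Σ_i P[A_i] ≤ 22·p = 22·(6/143) = 12/13.
Numerically: 12/13 ≈ 0.92308.
Is 12/13 < 1? YES.
Since P[∪ A_i] ≤ 12/13 < 1, the complement has P[∩ A_i^c] ≥ 1 − 12/13 = 1/13 > 0, so some outcome avoids every A_i.

22·p = 12/13 ≈ 0.92308; existence CERTIFIED by the union bound.


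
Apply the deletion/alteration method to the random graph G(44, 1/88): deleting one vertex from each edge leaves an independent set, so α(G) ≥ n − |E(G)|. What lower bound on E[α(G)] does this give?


E[|E(G)|] = C(44, 2)·p = 946 · (1/88) = 43/4.
E[α(G)] ≥ n − E[|E(G)|] = 44 − 43/4 = 133/4.
Numerically: ≈ 33.2500.
(This is only a lower bound; the true E[α(G)] may be larger.)

E[α(G)] ≥ 133/4 ≈ 33.2500.


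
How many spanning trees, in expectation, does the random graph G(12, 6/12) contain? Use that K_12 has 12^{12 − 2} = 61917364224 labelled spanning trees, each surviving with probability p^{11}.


K_12 has 12^{12 − 2} = 61917364224 labelled spanning trees.
For each such spanning tree H, let X_H = 1 if all 11 edges of H are present in G. Then P[X_H = 1] = p^{11} = (1/2)^{11} = 1/2048.
By linearity of expectation: E[X] = Σ_H E[X_H] = 61917364224 · p^{11} = 61917364224 · 1/2048 = 30233088.
Numerically: E[X] ≈ 3.02331e+07.

E[X] = 61917364224 · (1/2)^{11} = 30233088 ≈ 3.02331e+07.


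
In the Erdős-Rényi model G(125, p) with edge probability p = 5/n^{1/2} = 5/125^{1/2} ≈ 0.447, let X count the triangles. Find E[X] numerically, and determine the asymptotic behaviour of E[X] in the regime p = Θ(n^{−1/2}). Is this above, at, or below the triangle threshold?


Number of potential triangles: C(125, 3) = 317750.
Each occurs with probability p³ ≈ (0.447)³ ≈ 8.94427e-02.
By linearity: E[X] = C(125, 3)·p³ ≈ 317750 · 8.94427e-02 ≈ 28420.424.
Since α = 1/2 < 1, p = c/n^{1/2} ≫ 1/n is above the triangle threshold p ~ 1/n. Asymptotically E[X] ~ (c³/6)·n^{3(1−α)} = (5³/6)·n^{1.5} → ∞; triangles are abundant w.h.p.

E[X] ≈ 28420.424; in regime p = Θ(1/n^{1/2}) E[X] diverges (above the triangle threshold p ~ 1/n).


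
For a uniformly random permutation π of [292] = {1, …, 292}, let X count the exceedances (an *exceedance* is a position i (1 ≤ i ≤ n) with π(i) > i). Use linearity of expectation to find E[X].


Write X = Σ_{i=1}^{292} X_i, where X_i = 1_{π(i) > i}.
For each fixed i, π(i) is uniform over {1, …, 292} (marginal of a uniform permutation), so P[π(i) > i] = (n − i)/n. Summing: Σ_{i=1}^{292} (n − i)/n = (0 + 1 + … + 291)/292 = 292(292 − 1)/(2·292) = (292 − 1)/2.
Hence E[X] = Σ_{i=1}^{292} (292 − i)/292 = 291/2 ≈ 145.5000.

E[X] = 291/2 = 145.5000.


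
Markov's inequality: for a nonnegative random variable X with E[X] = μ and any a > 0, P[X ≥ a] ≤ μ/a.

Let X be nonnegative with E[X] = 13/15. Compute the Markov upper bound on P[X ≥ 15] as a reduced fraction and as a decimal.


μ = E[X] = 13/15, a = 15.
Markov: P[X ≥ 15] ≤ μ/a = (13/15)/15 = 13/225.
Numerically: ≈ 0.05778.
(Since a = 15 > μ = 0.86667, the bound 13/225 is < 1 and informative.)

P[X ≥ 15] ≤ 13/225 ≈ 0.05778.


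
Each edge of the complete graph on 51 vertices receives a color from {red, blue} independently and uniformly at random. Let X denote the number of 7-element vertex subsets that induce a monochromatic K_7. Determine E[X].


Let X = Σ_S X_S over the C(51, 7) = 115775100 subsets S of size 7, where X_S = 1 if the K_7 on S is monochromatic.
For a fixed S, the K_7 on S has C(7, 2) = 21 edges. P[all 21 edges red] = (1/2)^21, and likewise for blue, so P[monochromatic] = 2·(1/2)^21 = 2^{1 − 21} = 1/1048576.
Summing: E[X] = C(51, 7) · 2^{1 − 21} = 115775100 · 1/1048576 = 28943775/262144.
Numerically: E[X] ≈ 110.411739.

E[X] = C(51,7)·2^(1−C(7,2)) = 28943775/262144 ≈ 110.411739.


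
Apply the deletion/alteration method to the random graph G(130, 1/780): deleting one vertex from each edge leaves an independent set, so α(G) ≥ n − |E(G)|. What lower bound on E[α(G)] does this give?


E[|E(G)|] = C(130, 2)·p = 8385 · (1/780) = 43/4.
E[α(G)] ≥ n − E[|E(G)|] = 130 − 43/4 = 477/4.
Numerically: ≈ 119.2500.
(This is only a lower bound; the true E[α(G)] may be larger.)

E[α(G)] ≥ 477/4 ≈ 119.2500.


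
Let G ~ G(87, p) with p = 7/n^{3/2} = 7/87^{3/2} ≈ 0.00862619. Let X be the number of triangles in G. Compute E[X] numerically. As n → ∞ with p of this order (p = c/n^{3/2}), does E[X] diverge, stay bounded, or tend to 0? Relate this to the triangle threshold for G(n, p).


Number of potential triangles: C(87, 3) = 105995.
Each occurs with probability p³ ≈ (0.00862619)³ ≈ 6.41885379e-07.
By linearity: E[X] = C(87, 3)·p³ ≈ 105995 · 6.41885379e-07 ≈ 0.068037.
Since α = 3/2 > 1, p = c/n^{3/2} = o(1/n) is below the triangle threshold p ~ 1/n. Asymptotically E[X] ~ (c³/6)·n^{3(1−α)} = (7³/6)·n^{-1.5} → 0, so by Markov's inequality G has no triangles w.h.p.

E[X] ≈ 0.068037; in regime p = Θ(1/n^{3/2}) E[X] tends to 0 (below the triangle threshold p ~ 1/n).


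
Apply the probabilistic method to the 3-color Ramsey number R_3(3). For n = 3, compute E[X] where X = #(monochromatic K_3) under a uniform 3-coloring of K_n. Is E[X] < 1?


E[X] = C(3, 3) · 3^{1 − 3} = 1 · 3^{−2} = 1/9.
As a reduced fraction: E[X] = 1/9 ≈ 0.111111.
Is E[X] < 1? YES.
Since E[X] < 1, there exists a 3-coloring of K_{3} with no monochromatic K_3; hence R_3(3) > 3.

E[X] = 1/9 ≈ 0.111111; E[X] < 1, so R_3(3) > 3.


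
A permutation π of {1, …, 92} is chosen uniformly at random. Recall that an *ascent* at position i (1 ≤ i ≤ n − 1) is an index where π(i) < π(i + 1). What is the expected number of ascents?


Write X = Σ X_I over i = 1, …, 91, with X_I the indicator of one ascent.
There are 91 indicators.
For each fixed i, the pair (π(i), π(i+1)) is a uniformly random ordered pair of distinct values from {1, …, 92}; by symmetry P[π(i) < π(i+1)] = 1/2.
By linearity: E[X] = 91 · (1/2) = (92 − 1) · (1/2) = 91/2 ≈ 45.50000.

E[X] = 91/2 = 45.50000.


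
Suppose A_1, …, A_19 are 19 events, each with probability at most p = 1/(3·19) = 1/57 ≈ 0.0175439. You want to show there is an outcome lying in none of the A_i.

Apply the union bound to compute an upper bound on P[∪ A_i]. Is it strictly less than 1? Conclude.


Union bound: P[∪_{i=1}^{19} A_i] ≤ Σ_i P[A_i] ≤ 19·p = 19·(1/57) = 1/3.
Numerically: 1/3 ≈ 0.3333333.
Is 1/3 < 1? YES.
Since P[∪ A_i] ≤ 1/3 < 1, the complement has P[∩ A_i^c] ≥ 1 − 1/3 = 2/3 > 0, so some outcome avoids every A_i.

19·p = 1/3 ≈ 0.3333333; existence CERTIFIED by the union bound.


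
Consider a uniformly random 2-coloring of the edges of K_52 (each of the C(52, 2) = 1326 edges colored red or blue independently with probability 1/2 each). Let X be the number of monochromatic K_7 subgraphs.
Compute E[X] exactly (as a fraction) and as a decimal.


Let X = Σ_S X_S over the C(52, 7) = 133784560 subsets S of size 7, where X_S = 1 if the K_7 on S is monochromatic.
For a fixed S, the K_7 on S has C(7, 2) = 21 edges. P[all 21 edges red] = (1/2)^21, and likewise for blue, so P[monochromatic] = 2·(1/2)^21 = 2^{1 − 21} = 1/1048576.
Summing: E[X] = C(52, 7) · 2^{1 − 21} = 133784560 · 1/1048576 = 8361535/65536.
Numerically: E[X] ≈ 127.58690.

E[X] = C(52,7)·2^(1−C(7,2)) = 8361535/65536 ≈ 127.58690.


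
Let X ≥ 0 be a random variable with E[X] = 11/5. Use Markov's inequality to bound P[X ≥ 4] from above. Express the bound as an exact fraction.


μ = E[X] = 11/5, a = 4.
Markov: P[X ≥ 4] ≤ μ/a = (11/5)/4 = 11/20.
Numerically: ≈ 0.550000.
(Since a = 4 > μ = 2.200000, the bound 11/20 is < 1 and informative.)

P[X ≥ 4] ≤ 11/20 ≈ 0.550000.
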